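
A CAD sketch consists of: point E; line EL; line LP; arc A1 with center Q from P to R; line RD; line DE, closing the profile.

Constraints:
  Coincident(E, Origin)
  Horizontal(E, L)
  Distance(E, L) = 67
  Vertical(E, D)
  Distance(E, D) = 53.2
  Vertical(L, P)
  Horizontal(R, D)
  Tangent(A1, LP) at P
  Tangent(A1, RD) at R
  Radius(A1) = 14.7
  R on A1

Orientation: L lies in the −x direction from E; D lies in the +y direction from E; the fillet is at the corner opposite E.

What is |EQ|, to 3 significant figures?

64.9

E is at the origin; E and L share the same y with |EL| = 67.0 and L on the −x side, so L = (-67.0, 0.00). E and D share the same x with |ED| = 53.2 and D on the +y side, so D = (0.00, 53.2). The virtual corner opposite E is at (-67.0, 53.2). Since A1 is tangent to LP there, QP ⟂ LP and since A1 is tangent to RD there, QR ⟂ RD, with radius 14.7, so the center Q sits 14.7 in from both sides at Q = (-52.3, 38.5). Then |EQ| = |Q − E| = 64.9.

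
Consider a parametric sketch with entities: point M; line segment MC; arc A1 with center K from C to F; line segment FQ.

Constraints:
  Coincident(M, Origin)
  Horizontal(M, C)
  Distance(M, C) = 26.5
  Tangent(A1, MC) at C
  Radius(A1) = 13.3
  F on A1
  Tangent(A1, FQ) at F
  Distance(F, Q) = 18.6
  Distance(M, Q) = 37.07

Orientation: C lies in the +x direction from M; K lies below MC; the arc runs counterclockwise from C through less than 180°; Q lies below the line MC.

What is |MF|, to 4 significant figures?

20.13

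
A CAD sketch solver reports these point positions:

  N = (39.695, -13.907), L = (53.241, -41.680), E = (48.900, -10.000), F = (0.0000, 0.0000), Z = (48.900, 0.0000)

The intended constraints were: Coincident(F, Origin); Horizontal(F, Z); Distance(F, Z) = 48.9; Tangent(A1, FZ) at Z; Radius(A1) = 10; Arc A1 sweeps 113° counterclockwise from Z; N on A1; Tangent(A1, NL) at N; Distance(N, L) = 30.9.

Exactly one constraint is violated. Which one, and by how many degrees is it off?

Tangent(A1, NL) at N — off by 3.00°.

F = (0.00, 0.00) ✓; F.y = 0.00, Z.y = 0.00 ✓; |FZ| = 48.90 ✓; ∠(EZ, ZF) = 90.00° ✓; |EZ| = 10.00 ✓; bearing(E→N) − bearing(E→Z) = 113.0° ✓; |EN| = 10.00 ✓; ∠(EN, NL) = 87.00° ✗; |NL| = 30.90 ✓.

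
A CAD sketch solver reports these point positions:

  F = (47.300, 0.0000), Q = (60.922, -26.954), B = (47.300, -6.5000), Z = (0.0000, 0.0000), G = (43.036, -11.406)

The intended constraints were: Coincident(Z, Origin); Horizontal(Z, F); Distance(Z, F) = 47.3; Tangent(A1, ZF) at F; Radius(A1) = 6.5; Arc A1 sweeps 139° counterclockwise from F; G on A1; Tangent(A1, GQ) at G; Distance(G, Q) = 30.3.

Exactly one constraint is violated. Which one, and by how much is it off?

Distance(G, Q) = 30.3 — off by 6.60.

Z = (0.00, 0.00) ✓; Z.y = 0.00, F.y = 0.00 ✓; |ZF| = 47.30 ✓; ∠(BF, FZ) = 90.00° ✓; |BF| = 6.500 ✓; bearing(B→G) − bearing(B→F) = 139.0° ✓; |BG| = 6.500 ✓; ∠(BG, GQ) = 90.00° ✓; |GQ| = 23.70 ✗.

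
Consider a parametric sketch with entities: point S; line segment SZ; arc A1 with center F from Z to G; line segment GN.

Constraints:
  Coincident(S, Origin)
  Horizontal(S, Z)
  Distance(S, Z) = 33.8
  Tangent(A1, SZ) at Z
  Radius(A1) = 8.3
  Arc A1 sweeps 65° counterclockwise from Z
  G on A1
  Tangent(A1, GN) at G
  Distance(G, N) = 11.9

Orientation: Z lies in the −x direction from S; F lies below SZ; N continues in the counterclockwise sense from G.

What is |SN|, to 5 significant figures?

48.899

On A1, Z sits at bearing 90° from F; a 65° counterclockwise sweep puts G at bearing 155°, so G = F + 8.3·(cos 155°, sin 155°) = (-41.322, -4.7923). Tangency of A1 to GN means the radius FG is perpendicular to GN, so GN runs along (−sin 155°, cos 155°); with |GN| = 11.9, N = (-46.352, -15.577). Then |SN| = |N − S| = 48.899.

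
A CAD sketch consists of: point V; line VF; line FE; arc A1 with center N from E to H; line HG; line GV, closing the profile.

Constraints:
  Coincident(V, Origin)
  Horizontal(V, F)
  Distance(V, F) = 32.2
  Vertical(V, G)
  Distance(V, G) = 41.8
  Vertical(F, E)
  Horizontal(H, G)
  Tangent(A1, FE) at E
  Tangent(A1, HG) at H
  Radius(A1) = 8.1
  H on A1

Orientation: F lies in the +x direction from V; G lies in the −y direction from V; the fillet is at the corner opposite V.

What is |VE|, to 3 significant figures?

46.6

V is at the origin; V and F share the same y with |VF| = 32.2 and F on the +x side, so F = (32.2, 0.00). V and G share the same x with |VG| = 41.8 and G on the −y side, so G = (0.00, -41.8). The virtual corner opposite V is at (32.2, -41.8). Since A1 is tangent to FE there, NE ⟂ FE and tangency of A1 to HG means the radius NH is perpendicular to HG, with radius 8.1, so the center N sits 8.1 in from both sides at N = (24.1, -33.7). That places the tangent points at E = (32.2, -33.7) on FE and H = (24.1, -41.8) on HG. Then |VE| = |E − V| = 46.6.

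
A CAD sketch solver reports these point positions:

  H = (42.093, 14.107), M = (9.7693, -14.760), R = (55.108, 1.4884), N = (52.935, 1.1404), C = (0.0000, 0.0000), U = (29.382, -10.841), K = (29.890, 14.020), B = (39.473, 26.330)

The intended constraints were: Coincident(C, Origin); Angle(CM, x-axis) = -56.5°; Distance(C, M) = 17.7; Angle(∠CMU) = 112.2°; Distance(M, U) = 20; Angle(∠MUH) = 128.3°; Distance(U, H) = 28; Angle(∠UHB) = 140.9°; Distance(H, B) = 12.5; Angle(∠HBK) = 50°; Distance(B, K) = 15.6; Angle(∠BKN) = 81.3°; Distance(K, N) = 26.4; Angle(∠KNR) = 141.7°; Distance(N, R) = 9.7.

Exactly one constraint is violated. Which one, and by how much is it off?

Distance(N, R) = 9.7 — off by 7.50.

C = (0.00, 0.00) ✓; CM at -56.50° ✓; |CM| = 17.70 ✓; ∠CMU = 112.2° ✓; |MU| = 20.00 ✓; ∠MUH = 128.3° ✓; |UH| = 28.00 ✓; ∠UHB = 140.9° ✓; |HB| = 12.50 ✓; ∠HBK = 50.00° ✓; |BK| = 15.60 ✓; ∠BKN = 81.30° ✓; |KN| = 26.40 ✓; ∠KNR = 141.7° ✓; |NR| = 2.201 ✗.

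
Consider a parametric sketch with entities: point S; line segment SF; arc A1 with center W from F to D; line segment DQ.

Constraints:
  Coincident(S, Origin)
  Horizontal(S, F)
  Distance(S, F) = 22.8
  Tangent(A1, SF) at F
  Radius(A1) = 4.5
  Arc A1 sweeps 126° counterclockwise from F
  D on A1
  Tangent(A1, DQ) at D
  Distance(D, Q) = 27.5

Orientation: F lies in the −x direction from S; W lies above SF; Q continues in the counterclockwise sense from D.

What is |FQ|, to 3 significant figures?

31.9

S is at the origin; SF is horizontal with |SF| = 22.8 and F on the −x side, so F = (-22.8, 0.00). Tangency of A1 to SF means the radius WF is perpendicular to SF, so W = F + (0, 4.5) = (-22.8, 4.50). On A1, F sits at bearing -90° from W; a 126° counterclockwise sweep puts D at bearing 36°, so D = W + 4.5·(cos 36°, sin 36°) = (-19.2, 7.15). A1 meets DQ tangentially, so WD is at right angles to DQ, so DQ runs along (−sin 36°, cos 36°); with |DQ| = 27.5, Q = (-35.3, 29.4). Then |FQ| = |Q − F| = 31.9.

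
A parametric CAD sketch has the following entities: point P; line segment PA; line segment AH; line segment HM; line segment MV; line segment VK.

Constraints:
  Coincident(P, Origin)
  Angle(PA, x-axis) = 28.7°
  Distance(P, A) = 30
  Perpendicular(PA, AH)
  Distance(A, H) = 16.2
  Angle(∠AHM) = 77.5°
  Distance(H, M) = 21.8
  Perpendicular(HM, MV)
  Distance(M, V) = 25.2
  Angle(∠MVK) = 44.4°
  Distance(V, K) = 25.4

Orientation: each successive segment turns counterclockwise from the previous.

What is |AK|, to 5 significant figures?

8.7791

HM ⟂ MV, so MV runs at -48.800°; with |MV| = 25.2, V = (18.731, -4.7038). ∠MVK = 44.4° gives VK at 86.800° from the x-axis; with |VK| = 25.4, K = (20.149, 20.657). Then |AK| = |K − A| = 8.7791.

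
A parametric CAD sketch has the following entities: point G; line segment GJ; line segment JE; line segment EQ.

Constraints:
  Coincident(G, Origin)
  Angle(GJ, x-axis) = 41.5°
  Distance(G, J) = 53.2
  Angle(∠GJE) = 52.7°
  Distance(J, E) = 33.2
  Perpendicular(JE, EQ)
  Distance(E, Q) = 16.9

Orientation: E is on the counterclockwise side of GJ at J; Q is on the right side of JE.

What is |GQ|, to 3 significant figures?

59.2

G is at the origin; GJ runs at 41.5° with length 53.2, so J = 53.2·(cos 41.5°, sin 41.5°) = (39.8, 35.3). ∠GJE = 52.7°, so JE runs at 41.5° + (180° − 52.7°) = 169° from the x-axis; with |JE| = 33.2, E = J + 33.2·(cos 169°, sin 169°) = (7.28, 41.7). JE is perpendicular to EQ; with |EQ| = 16.9 on the right of JE, Q = E + 16.9·(0.194, 0.981) = (10.6, 58.3). Then |GQ| = |Q − G| = 59.2.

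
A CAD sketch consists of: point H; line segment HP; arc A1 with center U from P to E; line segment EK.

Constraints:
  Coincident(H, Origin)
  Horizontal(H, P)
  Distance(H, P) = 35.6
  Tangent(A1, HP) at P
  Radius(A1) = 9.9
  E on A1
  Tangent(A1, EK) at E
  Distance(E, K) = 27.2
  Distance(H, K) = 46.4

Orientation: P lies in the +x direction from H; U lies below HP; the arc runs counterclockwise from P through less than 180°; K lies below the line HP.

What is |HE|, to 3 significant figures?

27.8

Checks: |UE| = 9.900 ✓; ∠(UE, EK) = 90.00° ✓; |EK| = 27.20 ✓; |HK| = 46.40 ✓.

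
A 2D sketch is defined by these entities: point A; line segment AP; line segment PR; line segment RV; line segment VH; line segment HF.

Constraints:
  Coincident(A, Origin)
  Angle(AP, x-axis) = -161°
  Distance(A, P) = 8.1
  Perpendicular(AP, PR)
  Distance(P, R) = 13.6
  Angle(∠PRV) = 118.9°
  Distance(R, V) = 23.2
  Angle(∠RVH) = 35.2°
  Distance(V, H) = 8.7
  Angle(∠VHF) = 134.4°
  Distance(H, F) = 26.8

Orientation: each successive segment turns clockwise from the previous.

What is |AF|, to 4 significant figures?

19.00

A is at the origin; AP runs at -161.0° with length 8.1, so P = (-7.659, -2.637). AP ⟂ PR, so PR runs at 109.0°; with |PR| = 13.6, R = (-12.09, 10.22). ∠PRV = 118.9° gives RV at 47.90° from the x-axis; with |RV| = 23.2, V = (3.467, 27.44). ∠RVH = 35.2° gives VH at -96.90° from the x-axis; with |VH| = 8.7, H = (2.422, 18.80). ∠VHF = 134.4° gives HF at -142.5° from the x-axis; with |HF| = 26.8, F = (-18.84, 2.484). Then |AF| = |F − A| = 19.00.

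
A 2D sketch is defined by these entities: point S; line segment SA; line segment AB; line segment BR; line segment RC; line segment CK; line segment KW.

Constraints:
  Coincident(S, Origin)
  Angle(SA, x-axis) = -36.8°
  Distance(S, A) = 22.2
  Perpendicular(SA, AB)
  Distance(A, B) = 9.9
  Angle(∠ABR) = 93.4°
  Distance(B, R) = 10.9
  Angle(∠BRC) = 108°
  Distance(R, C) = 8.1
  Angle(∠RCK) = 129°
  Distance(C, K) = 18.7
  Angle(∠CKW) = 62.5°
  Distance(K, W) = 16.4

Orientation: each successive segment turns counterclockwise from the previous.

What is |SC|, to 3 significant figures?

8.89

S is at the origin; SA runs at -36.8° with length 22.2, so A = (17.8, -13.3). SA is perpendicular to AB, so AB runs at 53.2°; with |AB| = 9.9, B = (23.7, -5.37). ∠ABR = 93.4° gives BR at 140° from the x-axis; with |BR| = 10.9, R = (15.4, 1.66). ∠BRC = 108.0° gives RC at -148° from the x-axis; with |RC| = 8.1, C = (8.50, -2.60). Then |SC| = |C − S| = 8.89.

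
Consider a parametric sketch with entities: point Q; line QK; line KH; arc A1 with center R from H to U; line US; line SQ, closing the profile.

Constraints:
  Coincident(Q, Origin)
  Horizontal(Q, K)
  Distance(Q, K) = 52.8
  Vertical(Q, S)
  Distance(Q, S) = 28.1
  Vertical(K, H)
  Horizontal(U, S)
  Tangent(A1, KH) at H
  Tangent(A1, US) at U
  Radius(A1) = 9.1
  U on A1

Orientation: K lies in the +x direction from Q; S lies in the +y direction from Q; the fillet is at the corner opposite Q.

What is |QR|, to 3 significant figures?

47.7

Q is at the origin; QK is horizontal with |QK| = 52.8 and K on the +x side, so K = (52.8, 0.00). Q and S share the same x with |QS| = 28.1 and S on the +y side, so S = (0.00, 28.1). The virtual corner opposite Q is at (52.8, 28.1). A1 meets KH tangentially, so RH is at right angles to KH and tangency of A1 to US means the radius RU is perpendicular to US, with radius 9.1, so the center R sits 9.1 in from both sides at R = (43.7, 19.0). Then |QR| = |R − Q| = 47.7.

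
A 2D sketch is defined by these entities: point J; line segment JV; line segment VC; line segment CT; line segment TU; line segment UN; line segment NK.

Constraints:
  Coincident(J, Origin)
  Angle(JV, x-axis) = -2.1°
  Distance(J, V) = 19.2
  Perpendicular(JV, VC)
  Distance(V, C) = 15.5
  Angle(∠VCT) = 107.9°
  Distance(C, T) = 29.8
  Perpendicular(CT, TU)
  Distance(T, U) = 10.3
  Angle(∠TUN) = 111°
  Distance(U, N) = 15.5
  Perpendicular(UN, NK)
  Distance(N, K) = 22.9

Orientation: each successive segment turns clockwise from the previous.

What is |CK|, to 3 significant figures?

9.01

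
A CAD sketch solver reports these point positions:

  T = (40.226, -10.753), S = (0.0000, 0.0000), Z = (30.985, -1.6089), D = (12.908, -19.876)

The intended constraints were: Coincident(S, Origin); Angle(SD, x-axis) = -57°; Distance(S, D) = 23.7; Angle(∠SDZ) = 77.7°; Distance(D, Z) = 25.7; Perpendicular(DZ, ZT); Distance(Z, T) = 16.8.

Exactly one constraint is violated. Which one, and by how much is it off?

Distance(Z, T) = 16.8 — off by 3.80.

S = (0.00, 0.00) ✓; SD at -57.00° ✓; |SD| = 23.70 ✓; ∠SDZ = 77.70° ✓; |DZ| = 25.70 ✓; ∠(DZ, ZT) = 90.00° ✓; |ZT| = 13.00 ✗.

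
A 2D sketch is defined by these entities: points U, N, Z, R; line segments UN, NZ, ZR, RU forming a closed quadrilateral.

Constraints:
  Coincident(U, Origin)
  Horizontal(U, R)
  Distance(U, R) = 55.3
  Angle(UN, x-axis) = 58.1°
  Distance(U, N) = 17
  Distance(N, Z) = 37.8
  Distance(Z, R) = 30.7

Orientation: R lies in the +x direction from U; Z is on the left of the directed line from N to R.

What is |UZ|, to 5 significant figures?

52.494

Checks: |NZ| = 37.80 ✓; |ZR| = 30.70 ✓.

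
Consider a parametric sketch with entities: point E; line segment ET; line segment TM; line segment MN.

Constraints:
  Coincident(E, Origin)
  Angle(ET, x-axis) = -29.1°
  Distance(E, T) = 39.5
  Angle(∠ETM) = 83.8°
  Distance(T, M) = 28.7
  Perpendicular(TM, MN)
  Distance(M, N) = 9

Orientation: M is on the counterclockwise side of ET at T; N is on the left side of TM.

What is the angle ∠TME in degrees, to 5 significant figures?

58.109°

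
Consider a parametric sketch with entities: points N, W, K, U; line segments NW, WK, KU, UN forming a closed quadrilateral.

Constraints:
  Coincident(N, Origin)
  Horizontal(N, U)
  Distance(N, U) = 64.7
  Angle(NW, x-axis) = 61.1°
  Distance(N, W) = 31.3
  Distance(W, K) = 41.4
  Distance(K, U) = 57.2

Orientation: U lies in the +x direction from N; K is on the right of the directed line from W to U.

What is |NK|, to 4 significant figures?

16.35

Checks: |WK| = 41.40 ✓; |KU| = 57.20 ✓.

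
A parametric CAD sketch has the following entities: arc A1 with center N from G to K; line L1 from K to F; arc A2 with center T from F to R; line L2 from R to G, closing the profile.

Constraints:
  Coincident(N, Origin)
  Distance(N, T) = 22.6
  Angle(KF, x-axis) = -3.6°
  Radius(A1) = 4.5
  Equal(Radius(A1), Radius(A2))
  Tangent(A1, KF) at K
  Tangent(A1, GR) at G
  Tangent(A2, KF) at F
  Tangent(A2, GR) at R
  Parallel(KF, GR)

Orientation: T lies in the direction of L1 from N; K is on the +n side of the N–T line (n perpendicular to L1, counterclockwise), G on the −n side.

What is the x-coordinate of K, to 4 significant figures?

0.2826

The slot axis is L1's direction at -3.6°, so u = (cos -3.6°, sin -3.6°) = (0.9980, -0.06279) and n = (−sin -3.6°, cos -3.6°) = (0.06279, 0.9980). N is at the origin and T lies 22.6 along u from N, so T = 22.6·u = (22.56, -1.419). Tangency of A1 to both parallel lines with radius 4.5 puts K and G at N ± 4.5·n: K = (0.2826, 4.491), G = (-0.2826, -4.491). So K.x = 0.2826.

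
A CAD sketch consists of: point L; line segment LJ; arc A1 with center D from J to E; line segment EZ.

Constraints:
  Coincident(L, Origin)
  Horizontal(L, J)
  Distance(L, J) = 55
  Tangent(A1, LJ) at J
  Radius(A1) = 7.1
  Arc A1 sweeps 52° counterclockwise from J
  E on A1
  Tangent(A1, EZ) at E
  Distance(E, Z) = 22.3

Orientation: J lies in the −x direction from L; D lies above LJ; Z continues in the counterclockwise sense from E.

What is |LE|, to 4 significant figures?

49.48

Tangency of A1 to LJ means the radius DJ is perpendicular to LJ, so D = J + (0, 7.1) = (-55.00, 7.100). On A1, J sits at bearing -90° from D; a 52° counterclockwise sweep puts E at bearing -38°, so E = D + 7.1·(cos -38°, sin -38°) = (-49.41, 2.729). Then |LE| = |E − L| = 49.48.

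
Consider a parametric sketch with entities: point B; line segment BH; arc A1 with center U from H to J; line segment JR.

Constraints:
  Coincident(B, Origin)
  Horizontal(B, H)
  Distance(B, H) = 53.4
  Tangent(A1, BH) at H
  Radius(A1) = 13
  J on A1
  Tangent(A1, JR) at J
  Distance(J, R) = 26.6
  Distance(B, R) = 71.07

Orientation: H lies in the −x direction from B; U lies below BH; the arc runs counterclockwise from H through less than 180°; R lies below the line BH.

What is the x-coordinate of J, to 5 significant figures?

-65.695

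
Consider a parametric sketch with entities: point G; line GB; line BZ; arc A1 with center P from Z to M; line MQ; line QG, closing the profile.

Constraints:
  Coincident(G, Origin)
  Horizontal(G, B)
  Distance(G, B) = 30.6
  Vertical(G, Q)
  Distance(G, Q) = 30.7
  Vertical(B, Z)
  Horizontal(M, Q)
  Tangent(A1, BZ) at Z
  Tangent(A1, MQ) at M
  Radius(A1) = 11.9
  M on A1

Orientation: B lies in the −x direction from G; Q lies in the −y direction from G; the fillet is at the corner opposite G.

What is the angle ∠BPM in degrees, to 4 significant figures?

147.7°

The virtual corner opposite G is at (-30.60, -30.70). The tangent condition forces PZ to be normal to BZ and since A1 is tangent to MQ there, PM ⟂ MQ, with radius 11.9, so the center P sits 11.9 in from both sides at P = (-18.70, -18.80). That places the tangent points at Z = (-30.60, -18.80) on BZ and M = (-18.70, -30.70) on MQ. Then cos ∠BPM = PB·PM / (|PB||PM|), giving 147.7°.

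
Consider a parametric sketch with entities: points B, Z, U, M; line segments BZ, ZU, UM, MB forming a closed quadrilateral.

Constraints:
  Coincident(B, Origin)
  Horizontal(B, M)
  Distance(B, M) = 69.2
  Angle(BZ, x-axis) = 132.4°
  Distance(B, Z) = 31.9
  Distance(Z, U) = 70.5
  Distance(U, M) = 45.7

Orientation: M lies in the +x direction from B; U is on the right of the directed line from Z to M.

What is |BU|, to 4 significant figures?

38.82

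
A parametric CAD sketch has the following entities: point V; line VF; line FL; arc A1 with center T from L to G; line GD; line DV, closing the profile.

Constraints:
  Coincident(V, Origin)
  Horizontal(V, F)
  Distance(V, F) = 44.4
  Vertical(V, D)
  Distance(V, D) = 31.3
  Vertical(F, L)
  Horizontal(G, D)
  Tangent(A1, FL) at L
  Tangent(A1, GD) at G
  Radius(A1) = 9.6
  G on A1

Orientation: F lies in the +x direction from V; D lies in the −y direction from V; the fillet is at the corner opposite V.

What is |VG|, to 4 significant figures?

46.81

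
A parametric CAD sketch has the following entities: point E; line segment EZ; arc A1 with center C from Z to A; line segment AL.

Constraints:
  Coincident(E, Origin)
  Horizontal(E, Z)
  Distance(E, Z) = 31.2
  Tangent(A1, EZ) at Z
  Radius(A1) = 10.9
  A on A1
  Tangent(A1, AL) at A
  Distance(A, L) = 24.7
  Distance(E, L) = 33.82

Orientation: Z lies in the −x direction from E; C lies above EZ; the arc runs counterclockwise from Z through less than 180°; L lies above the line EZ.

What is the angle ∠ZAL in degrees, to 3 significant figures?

144°

E is at the origin; E and Z share the same y with |EZ| = 31.2 and Z on the −x side, so Z = (-31.2, 0.00). The tangent condition forces CZ to be normal to EZ, so C = Z + (0, 10.9) = (-31.2, 10.9). Since CA ⟂ AL (tangency), |CL| = √(10.9² + 24.7²) = 27.0 regardless of where A sits on A1. So L lies on both circle(E, 33.82) and circle(C, 27.0); the above-EZ intersection is L = (-13.3, 31.1). A is the foot of the tangent from L: A = (-20.8, 7.58).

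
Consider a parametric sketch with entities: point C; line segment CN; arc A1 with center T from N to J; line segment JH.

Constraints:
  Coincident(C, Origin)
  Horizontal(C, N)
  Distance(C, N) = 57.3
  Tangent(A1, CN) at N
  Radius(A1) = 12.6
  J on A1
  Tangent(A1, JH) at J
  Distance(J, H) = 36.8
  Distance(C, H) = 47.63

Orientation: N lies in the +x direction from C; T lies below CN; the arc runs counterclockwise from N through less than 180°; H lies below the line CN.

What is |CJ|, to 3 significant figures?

46.8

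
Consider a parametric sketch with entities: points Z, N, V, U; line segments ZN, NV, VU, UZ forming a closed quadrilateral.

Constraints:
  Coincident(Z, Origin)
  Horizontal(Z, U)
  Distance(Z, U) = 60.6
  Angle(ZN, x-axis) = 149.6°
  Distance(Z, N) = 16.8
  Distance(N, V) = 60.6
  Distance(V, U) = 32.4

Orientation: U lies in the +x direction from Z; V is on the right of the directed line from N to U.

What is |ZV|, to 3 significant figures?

43.8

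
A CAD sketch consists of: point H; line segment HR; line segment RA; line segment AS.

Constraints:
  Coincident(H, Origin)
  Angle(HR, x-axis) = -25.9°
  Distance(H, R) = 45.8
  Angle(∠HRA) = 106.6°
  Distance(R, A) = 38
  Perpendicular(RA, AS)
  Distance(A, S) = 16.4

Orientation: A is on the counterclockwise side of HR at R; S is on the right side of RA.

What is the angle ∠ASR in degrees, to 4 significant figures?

66.66°

H is at the origin; HR runs at -25.9° with length 45.8, so R = 45.8·(cos -25.9°, sin -25.9°) = (41.20, -20.01). ∠HRA = 106.6°, so RA runs at -25.9° + (180° − 106.6°) = 47.50° from the x-axis; with |RA| = 38.0, A = R + 38.0·(cos 47.50°, sin 47.50°) = (66.87, 8.011). The perpendicularity gives AS at right angles to RA; with |AS| = 16.4 on the right of RA, S = A + 16.4·(0.7373, -0.6756) = (78.96, -3.069). Then cos ∠ASR = SA·SR / (|SA||SR|), giving 66.66°.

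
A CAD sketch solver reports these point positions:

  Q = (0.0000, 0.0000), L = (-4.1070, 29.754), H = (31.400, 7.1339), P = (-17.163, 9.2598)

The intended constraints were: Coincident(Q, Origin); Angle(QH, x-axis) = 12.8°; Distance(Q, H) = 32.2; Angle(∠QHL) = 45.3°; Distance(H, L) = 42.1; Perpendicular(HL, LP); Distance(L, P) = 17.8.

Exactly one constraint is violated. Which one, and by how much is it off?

Distance(L, P) = 17.8 — off by 6.50.

Q = (0.00, 0.00) ✓; QH at 12.80° ✓; |QH| = 32.20 ✓; ∠QHL = 45.30° ✓; |HL| = 42.10 ✓; ∠(HL, LP) = 90.00° ✓; |LP| = 24.30 ✗.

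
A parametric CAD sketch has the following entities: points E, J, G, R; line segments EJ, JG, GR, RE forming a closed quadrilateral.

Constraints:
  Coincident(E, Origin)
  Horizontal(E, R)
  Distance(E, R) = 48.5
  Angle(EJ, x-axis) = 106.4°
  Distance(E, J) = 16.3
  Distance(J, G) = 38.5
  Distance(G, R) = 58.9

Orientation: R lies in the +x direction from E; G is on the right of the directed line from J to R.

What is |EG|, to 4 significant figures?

23.57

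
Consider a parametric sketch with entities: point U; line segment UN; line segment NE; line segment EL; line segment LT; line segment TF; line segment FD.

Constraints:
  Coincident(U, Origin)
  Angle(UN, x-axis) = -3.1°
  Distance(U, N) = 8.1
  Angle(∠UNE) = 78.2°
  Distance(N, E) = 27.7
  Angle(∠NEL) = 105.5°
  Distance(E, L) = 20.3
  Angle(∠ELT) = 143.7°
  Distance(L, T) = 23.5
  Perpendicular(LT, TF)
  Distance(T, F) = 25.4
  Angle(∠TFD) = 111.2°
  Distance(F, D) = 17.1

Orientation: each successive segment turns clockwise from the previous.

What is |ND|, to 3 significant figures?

15.4

U is at the origin; UN runs at -3.1° with length 8.1, so N = (8.09, -0.438). ∠UNE = 78.2° gives NE at -105° from the x-axis; with |NE| = 27.7, E = (0.966, -27.2). ∠NEL = 105.5° gives EL at -179° from the x-axis; with |EL| = 20.3, L = (-19.3, -27.4). ∠ELT = 143.7° gives LT at 144° from the x-axis; with |LT| = 23.5, T = (-38.4, -13.7). LT ⟂ TF, so TF runs at 54.3°; with |TF| = 25.4, F = (-23.6, 6.92). ∠TFD = 111.2° gives FD at -14.5° from the x-axis; with |FD| = 17.1, D = (-7.04, 2.64). Then |ND| = |D − N| = 15.4.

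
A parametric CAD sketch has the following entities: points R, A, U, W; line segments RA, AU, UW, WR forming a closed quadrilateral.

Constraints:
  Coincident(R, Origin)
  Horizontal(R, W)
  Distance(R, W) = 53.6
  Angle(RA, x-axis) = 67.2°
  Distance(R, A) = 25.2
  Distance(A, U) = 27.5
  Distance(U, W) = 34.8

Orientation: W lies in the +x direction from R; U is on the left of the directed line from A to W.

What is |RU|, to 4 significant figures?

47.28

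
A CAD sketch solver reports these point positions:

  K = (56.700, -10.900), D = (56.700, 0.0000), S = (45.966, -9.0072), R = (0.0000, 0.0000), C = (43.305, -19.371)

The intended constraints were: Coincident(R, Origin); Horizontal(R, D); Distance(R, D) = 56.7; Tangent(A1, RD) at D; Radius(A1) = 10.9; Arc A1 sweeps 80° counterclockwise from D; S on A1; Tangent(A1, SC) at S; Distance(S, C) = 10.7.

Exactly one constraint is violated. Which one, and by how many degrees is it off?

Tangent(A1, SC) at S — off by 4.40°.

R = (0.00, 0.00) ✓; R.y = 0.00, D.y = 0.00 ✓; |RD| = 56.70 ✓; ∠(KD, DR) = 90.00° ✓; |KD| = 10.90 ✓; bearing(K→S) − bearing(K→D) = 80.00° ✓; |KS| = 10.90 ✓; ∠(KS, SC) = 94.40° ✗; |SC| = 10.70 ✓.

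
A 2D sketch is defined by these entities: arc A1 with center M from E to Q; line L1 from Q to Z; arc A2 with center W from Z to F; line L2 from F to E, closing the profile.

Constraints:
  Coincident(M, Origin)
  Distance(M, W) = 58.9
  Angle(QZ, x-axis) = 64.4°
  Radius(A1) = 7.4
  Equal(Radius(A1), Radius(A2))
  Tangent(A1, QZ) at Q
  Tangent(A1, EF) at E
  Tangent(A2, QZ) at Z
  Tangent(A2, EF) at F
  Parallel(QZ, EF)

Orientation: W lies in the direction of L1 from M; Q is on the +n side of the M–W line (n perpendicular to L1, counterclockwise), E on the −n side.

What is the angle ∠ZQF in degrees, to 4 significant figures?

14.10°

The slot axis is L1's direction at 64.4°, so u = (cos 64.4°, sin 64.4°) = (0.4321, 0.9018) and n = (−sin 64.4°, cos 64.4°) = (-0.9018, 0.4321). M is at the origin and W lies 58.9 along u from M, so W = 58.9·u = (25.45, 53.12). Tangency of A1 to both parallel lines with radius 7.4 puts Q and E at M ± 7.4·n: Q = (-6.674, 3.197), E = (6.674, -3.197). Equal radii place Z and F the same way about W: Z = W + 7.4·n = (18.78, 56.32), F = W − 7.4·n = (32.12, 49.92). Then cos ∠ZQF = QZ·QF / (|QZ||QF|), giving 14.10°.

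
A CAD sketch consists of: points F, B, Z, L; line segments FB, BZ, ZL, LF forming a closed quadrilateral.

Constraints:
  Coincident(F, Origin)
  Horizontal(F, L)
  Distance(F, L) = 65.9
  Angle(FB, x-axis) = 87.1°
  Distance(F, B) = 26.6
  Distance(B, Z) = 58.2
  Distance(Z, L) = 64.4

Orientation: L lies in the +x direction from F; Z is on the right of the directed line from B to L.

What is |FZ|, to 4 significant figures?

32.48

Checks: |BZ| = 58.20 ✓; |ZL| = 64.40 ✓.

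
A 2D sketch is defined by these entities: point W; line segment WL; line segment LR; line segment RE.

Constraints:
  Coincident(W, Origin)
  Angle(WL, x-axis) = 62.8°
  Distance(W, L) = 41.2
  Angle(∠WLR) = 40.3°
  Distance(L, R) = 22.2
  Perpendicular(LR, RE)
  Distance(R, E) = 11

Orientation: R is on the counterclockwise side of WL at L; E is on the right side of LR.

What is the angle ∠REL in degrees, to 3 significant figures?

63.6°

W is at the origin; WL runs at 62.8° with length 41.2, so L = 41.2·(cos 62.8°, sin 62.8°) = (18.8, 36.6). ∠WLR = 40.3°, so LR runs at 62.8° + (180° − 40.3°) = 202° from the x-axis; with |LR| = 22.2, R = L + 22.2·(cos 202°, sin 202°) = (-1.68, 28.1). LR is perpendicular to RE; with |RE| = 11.0 on the right of LR, E = R + 11.0·(-0.383, 0.924) = (-5.89, 38.3). Then cos ∠REL = ER·EL / (|ER||EL|), giving 63.6°.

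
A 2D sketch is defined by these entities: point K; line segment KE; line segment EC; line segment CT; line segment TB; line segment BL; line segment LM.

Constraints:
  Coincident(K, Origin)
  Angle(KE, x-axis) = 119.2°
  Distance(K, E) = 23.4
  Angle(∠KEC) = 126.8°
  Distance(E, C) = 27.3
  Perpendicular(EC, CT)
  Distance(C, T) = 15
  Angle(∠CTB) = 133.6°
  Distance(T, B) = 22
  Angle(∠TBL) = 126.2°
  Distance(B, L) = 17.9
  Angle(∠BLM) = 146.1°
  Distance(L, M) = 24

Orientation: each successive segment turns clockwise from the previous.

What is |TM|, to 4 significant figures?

51.00

K is at the origin; KE runs at 119.2° with length 23.4, so E = (-11.42, 20.43). ∠KEC = 126.8° gives EC at 66.00° from the x-axis; with |EC| = 27.3, C = (-0.3120, 45.37). EC ⟂ CT, so CT runs at -24.00°; with |CT| = 15.0, T = (13.39, 39.27). ∠CTB = 133.6° gives TB at -70.40° from the x-axis; with |TB| = 22.0, B = (20.77, 18.54). ∠TBL = 126.2° gives BL at -124.2° from the x-axis; with |BL| = 17.9, L = (10.71, 3.735). ∠BLM = 146.1° gives LM at -158.1° from the x-axis; with |LM| = 24.0, M = (-11.56, -5.217). Then |TM| = |M − T| = 51.00.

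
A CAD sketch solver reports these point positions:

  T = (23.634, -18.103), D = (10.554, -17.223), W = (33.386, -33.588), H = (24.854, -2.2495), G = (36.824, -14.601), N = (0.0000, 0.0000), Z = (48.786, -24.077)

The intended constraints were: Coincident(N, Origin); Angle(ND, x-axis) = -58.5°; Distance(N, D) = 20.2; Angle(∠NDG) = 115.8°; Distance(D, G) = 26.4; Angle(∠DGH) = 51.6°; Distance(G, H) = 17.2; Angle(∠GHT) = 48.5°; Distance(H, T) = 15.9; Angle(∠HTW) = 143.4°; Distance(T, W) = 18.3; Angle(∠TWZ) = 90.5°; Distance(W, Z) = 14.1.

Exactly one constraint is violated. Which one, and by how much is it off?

Distance(W, Z) = 14.1 — off by 4.00.

N = (0.00, 0.00) ✓; ND at -58.50° ✓; |ND| = 20.20 ✓; ∠NDG = 115.8° ✓; |DG| = 26.40 ✓; ∠DGH = 51.60° ✓; |GH| = 17.20 ✓; ∠GHT = 48.50° ✓; |HT| = 15.90 ✓; ∠HTW = 143.4° ✓; |TW| = 18.30 ✓; ∠TWZ = 90.50° ✓; |WZ| = 18.10 ✗.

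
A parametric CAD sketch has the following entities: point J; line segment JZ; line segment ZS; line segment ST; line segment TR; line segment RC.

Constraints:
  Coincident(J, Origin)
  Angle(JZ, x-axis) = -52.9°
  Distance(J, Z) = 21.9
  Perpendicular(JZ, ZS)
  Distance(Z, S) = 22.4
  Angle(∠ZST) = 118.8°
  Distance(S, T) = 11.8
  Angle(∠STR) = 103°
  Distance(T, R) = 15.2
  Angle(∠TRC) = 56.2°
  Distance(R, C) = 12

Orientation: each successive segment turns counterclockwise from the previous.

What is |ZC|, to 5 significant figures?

17.357

∠STR = 103.0° gives TR at 175.30° from the x-axis; with |TR| = 15.2, R = (14.224, 8.9666). ∠TRC = 56.2° gives RC at -60.900° from the x-axis; with |RC| = 12.0, C = (20.060, -1.5186). Then |ZC| = |C − Z| = 17.357.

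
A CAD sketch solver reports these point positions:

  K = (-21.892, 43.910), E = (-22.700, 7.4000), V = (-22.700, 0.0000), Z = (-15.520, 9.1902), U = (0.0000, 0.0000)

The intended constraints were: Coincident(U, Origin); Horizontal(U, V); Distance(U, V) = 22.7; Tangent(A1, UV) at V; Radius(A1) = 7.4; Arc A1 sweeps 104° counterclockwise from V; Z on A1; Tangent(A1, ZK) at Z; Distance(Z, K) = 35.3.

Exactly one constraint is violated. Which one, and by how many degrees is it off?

Tangent(A1, ZK) at Z — off by 3.60°.

U = (0.00, 0.00) ✓; U.y = 0.00, V.y = 0.00 ✓; |UV| = 22.70 ✓; ∠(EV, VU) = 90.00° ✓; |EV| = 7.400 ✓; bearing(E→Z) − bearing(E→V) = 104.0° ✓; |EZ| = 7.400 ✓; ∠(EZ, ZK) = 93.60° ✗; |ZK| = 35.30 ✓.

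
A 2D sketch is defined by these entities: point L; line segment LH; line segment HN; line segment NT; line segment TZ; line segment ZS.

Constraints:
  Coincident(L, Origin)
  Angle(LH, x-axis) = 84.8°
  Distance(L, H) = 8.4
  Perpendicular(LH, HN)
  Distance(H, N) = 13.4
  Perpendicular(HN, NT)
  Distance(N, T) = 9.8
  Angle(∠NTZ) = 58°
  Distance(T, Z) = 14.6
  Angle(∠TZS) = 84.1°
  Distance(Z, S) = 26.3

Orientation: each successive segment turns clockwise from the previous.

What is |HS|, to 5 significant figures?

25.382

∠NTZ = 58.0° gives TZ at 142.80° from the x-axis; with |TZ| = 14.6, Z = (1.5886, 6.2184). ∠TZS = 84.1° gives ZS at 46.900° from the x-axis; with |ZS| = 26.3, S = (19.559, 25.422). Then |HS| = |S − H| = 25.382.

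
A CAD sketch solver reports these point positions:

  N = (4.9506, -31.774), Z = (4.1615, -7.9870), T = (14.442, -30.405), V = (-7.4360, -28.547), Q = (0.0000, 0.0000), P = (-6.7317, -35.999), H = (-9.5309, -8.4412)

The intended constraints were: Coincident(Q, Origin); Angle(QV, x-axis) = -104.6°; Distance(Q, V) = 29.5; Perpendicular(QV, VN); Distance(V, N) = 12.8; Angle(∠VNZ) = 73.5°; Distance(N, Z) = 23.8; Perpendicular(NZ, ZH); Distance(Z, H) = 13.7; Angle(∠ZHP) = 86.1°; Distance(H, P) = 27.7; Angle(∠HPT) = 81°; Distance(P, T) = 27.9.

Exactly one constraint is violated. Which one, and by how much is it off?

Distance(P, T) = 27.9 — off by 6.00.

Q = (0.00, 0.00) ✓; QV at -104.6° ✓; |QV| = 29.50 ✓; ∠(QV, VN) = 90.00° ✓; |VN| = 12.80 ✓; ∠VNZ = 73.50° ✓; |NZ| = 23.80 ✓; ∠(NZ, ZH) = 90.00° ✓; |ZH| = 13.70 ✓; ∠ZHP = 86.10° ✓; |HP| = 27.70 ✓; ∠HPT = 81.00° ✓; |PT| = 21.90 ✗.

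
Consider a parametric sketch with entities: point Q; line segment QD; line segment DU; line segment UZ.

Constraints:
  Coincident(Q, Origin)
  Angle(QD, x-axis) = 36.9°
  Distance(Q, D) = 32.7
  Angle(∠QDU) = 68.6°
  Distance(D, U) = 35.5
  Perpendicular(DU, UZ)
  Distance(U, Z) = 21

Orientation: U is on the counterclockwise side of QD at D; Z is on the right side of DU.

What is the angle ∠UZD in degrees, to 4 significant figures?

59.39°

∠QDU = 68.6°, so DU runs at 36.9° + (180° − 68.6°) = 148.3° from the x-axis; with |DU| = 35.5, U = D + 35.5·(cos 148.3°, sin 148.3°) = (-4.054, 38.29). The perpendicularity gives UZ at right angles to DU; with |UZ| = 21.0 on the right of DU, Z = U + 21.0·(0.5255, 0.8508) = (6.981, 56.16). Then cos ∠UZD = ZU·ZD / (|ZU||ZD|), giving 59.39°.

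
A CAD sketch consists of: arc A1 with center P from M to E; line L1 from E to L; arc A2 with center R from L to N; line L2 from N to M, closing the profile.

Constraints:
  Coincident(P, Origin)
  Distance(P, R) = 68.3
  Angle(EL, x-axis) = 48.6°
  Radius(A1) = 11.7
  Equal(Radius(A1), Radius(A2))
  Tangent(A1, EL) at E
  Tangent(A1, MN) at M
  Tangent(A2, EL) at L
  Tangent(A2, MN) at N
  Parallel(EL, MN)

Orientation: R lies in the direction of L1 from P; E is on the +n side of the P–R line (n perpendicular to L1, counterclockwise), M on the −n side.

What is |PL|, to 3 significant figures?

69.3

Tangency of A1 to both parallel lines with radius 11.7 puts E and M at P ± 11.7·n: E = (-8.78, 7.74), M = (8.78, -7.74). Equal radii place L and N the same way about R: L = R + 11.7·n = (36.4, 59.0), N = R − 11.7·n = (53.9, 43.5). Then |PL| = |L − P| = 69.3.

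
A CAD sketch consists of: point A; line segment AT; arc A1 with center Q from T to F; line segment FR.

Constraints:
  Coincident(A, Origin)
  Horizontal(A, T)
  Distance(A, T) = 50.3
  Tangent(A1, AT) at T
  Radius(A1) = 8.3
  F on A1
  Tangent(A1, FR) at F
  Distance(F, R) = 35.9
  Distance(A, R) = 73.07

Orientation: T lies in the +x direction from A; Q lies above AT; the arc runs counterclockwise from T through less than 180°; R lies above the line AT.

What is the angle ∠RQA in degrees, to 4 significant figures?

111.6°

A is at the origin; AT is horizontal with |AT| = 50.3 and T on the +x side, so T = (50.30, 0.000). Tangency of A1 to AT means the radius QT is perpendicular to AT, so Q = T + (0, 8.3) = (50.30, 8.300). Since QF ⟂ FR (tangency), |QR| = √(8.3² + 35.9²) = 36.85 regardless of where F sits on A1. So R lies on both circle(A, 73.07) and circle(Q, 36.85); the above-AT intersection is R = (58.10, 44.31). F is the foot of the tangent from R: F = (58.60, 8.415).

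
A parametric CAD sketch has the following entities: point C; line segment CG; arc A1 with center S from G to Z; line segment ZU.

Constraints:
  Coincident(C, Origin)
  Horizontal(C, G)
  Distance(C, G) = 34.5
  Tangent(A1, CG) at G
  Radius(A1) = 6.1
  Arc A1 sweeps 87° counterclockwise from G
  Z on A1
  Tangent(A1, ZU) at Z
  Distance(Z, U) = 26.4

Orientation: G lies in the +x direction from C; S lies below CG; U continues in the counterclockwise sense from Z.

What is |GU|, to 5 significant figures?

33.002

C is at the origin; CG is horizontal with |CG| = 34.5 and G on the +x side, so G = (34.500, 0.0000). Tangency of A1 to CG means the radius SG is perpendicular to CG, so S = G + (0, -6.1) = (34.500, -6.1000). On A1, G sits at bearing 90° from S; an 87° counterclockwise sweep puts Z at bearing 177°, so Z = S + 6.1·(cos 177°, sin 177°) = (28.408, -5.7808). Tangency of A1 to ZU means the radius SZ is perpendicular to ZU, so ZU runs along (−sin 177°, cos 177°); with |ZU| = 26.4, U = (27.027, -32.145). Then |GU| = |U − G| = 33.002.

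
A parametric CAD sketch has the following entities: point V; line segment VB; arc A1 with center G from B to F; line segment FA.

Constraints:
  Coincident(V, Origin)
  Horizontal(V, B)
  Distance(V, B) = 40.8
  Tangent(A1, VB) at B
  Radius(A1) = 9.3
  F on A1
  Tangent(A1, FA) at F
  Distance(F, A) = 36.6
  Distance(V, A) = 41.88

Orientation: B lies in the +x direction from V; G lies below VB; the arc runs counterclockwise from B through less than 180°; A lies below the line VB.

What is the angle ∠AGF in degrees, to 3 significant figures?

75.7°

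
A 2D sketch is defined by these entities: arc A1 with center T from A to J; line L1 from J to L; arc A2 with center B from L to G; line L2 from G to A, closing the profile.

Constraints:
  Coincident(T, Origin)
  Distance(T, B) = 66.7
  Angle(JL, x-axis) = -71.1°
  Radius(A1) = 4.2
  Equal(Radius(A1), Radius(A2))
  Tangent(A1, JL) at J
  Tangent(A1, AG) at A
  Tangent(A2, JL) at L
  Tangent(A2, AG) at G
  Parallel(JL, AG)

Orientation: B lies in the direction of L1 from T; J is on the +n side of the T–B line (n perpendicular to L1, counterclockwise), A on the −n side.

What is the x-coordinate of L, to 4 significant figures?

25.58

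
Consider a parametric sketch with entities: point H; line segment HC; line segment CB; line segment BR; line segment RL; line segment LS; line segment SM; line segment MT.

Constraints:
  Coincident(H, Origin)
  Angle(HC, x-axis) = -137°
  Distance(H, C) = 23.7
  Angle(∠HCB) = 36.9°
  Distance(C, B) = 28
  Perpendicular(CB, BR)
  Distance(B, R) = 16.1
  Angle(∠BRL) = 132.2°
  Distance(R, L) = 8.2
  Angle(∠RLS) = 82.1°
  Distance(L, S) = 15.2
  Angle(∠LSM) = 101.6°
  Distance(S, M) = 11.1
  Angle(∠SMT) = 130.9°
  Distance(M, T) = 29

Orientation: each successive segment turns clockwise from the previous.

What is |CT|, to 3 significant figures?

50.1

∠LSM = 101.6° gives SM at 126° from the x-axis; with |SM| = 11.1, M = (-12.6, 4.40). ∠SMT = 130.9° gives MT at 76.7° from the x-axis; with |MT| = 29.0, T = (-5.90, 32.6). Then |CT| = |T − C| = 50.1.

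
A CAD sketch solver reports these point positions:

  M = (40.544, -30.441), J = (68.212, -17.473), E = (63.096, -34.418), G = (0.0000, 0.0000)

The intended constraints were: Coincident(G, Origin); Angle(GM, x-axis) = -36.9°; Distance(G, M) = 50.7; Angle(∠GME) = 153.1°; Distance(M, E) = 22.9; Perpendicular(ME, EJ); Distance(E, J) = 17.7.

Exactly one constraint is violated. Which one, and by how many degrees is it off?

Perpendicular(ME, EJ) — off by 6.80°.

G = (0.00, 0.00) ✓; GM at -36.90° ✓; |GM| = 50.70 ✓; ∠GME = 153.1° ✓; |ME| = 22.90 ✓; ∠(ME, EJ) = 83.20° ✗; |EJ| = 17.70 ✓.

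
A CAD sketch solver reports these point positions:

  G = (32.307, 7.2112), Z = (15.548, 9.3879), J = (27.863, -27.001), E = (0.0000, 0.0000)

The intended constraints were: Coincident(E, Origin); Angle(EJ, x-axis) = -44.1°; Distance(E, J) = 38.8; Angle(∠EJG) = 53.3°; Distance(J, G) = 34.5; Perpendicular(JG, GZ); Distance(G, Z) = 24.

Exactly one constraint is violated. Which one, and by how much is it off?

Distance(G, Z) = 24 — off by 7.10.

E = (0.00, 0.00) ✓; EJ at -44.10° ✓; |EJ| = 38.80 ✓; ∠EJG = 53.30° ✓; |JG| = 34.50 ✓; ∠(JG, GZ) = 90.00° ✓; |GZ| = 16.90 ✗.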